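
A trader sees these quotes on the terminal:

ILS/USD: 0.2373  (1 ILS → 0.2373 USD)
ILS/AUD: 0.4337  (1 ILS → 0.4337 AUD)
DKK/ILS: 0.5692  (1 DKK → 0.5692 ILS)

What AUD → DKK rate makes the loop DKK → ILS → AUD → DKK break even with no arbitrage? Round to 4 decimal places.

4.0508

Known legs of the cycle: 0.5692 × 0.4337 = 0.24686204
For no arbitrage the full-cycle product must be 1, so the missing rate is 1 / 0.24686204 ≈ 4.050846.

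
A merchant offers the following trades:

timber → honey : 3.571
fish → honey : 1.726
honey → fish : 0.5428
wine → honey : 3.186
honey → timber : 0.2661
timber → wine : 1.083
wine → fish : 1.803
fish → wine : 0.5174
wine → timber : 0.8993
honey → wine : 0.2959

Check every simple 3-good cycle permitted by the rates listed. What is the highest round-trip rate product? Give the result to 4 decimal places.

0.9503

wine→timber→honey→wine: 0.8993 × 3.571 × 0.2959 = 0.95025
wine→fish→honey→wine: 1.803 × 1.726 × 0.2959 = 0.92083
wine→honey→timber→wine: 3.186 × 0.2661 × 1.083 = 0.91816
wine→honey→fish→wine: 3.186 × 0.5428 × 0.5174 = 0.89477
Maximum is wine→timber→honey→wine at 0.9503; no arbitrage — every cycle loses value.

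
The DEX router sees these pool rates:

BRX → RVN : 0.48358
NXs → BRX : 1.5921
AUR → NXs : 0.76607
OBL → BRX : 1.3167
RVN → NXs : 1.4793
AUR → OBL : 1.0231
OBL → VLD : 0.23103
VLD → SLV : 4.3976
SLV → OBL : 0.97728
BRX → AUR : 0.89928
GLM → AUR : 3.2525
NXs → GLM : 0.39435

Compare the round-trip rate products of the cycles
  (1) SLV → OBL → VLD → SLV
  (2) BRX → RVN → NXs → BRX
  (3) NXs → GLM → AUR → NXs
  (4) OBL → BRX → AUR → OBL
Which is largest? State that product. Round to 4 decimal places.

1.2114

(1) 0.97728 × 0.23103 × 4.3976 = 0.99289
(2) 0.48358 × 1.4793 × 1.5921 = 1.13892
(3) 0.39435 × 3.2525 × 0.76607 = 0.98258
(4) 1.3167 × 0.89928 × 1.0231 = 1.21143
Highest is cycle (4) at 1.2114 (>1, arbitrage).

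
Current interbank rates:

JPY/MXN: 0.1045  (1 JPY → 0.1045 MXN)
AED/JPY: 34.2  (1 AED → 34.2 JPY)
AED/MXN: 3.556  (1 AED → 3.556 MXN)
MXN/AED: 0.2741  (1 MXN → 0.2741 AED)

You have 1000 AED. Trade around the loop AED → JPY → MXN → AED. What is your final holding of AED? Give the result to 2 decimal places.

1000 AED × 34.2 = 34200 JPY
34200 JPY × 0.1045 = 3573.9 MXN
3573.9 MXN × 0.2741 = 979.60599 AED

979.61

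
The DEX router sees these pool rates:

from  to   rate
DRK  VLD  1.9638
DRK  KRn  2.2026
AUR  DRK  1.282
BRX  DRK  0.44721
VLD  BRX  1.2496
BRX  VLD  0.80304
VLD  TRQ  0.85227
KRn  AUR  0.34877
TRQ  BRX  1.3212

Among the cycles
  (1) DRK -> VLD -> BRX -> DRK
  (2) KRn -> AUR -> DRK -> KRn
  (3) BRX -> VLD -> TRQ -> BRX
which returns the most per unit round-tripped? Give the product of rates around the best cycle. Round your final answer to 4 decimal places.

1.0974

(1) 1.9638 × 1.2496 × 0.44721 = 1.09744
(2) 0.34877 × 1.282 × 2.2026 = 0.98483
(3) 0.80304 × 0.85227 × 1.3212 = 0.90424
Highest is cycle (1) at 1.0974 (>1, arbitrage).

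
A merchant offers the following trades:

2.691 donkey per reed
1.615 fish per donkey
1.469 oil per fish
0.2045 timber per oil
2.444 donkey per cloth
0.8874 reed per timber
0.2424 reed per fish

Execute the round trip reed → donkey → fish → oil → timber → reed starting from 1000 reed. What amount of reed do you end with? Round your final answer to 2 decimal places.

1000 reed × 2.691 = 2691 donkey
2691 donkey × 1.615 = 4345.965 fish
4345.965 fish × 1.469 = 6384.222585 oil
6384.222585 oil × 0.2045 = 1305.5735186325 timber
1305.5735186325 timber × 0.8874 = 1158.5659404344805 reed

1158.57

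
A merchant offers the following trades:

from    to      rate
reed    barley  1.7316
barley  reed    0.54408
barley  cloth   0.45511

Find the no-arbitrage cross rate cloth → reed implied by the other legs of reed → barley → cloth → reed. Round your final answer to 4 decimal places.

1.2689

Known legs of the cycle: 1.7316 × 0.45511 = 0.788068476
For no arbitrage the full-cycle product must be 1, so the missing rate is 1 / 0.788068476 ≈ 1.268925.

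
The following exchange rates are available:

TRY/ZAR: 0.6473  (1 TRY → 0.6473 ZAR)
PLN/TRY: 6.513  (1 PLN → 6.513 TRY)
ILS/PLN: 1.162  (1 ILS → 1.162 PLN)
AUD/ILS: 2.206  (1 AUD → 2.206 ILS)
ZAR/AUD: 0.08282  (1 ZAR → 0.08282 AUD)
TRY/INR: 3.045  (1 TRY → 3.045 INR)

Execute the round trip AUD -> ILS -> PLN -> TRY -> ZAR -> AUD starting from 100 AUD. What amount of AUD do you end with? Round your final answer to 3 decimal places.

89.502

100 AUD × 2.206 = 220.6 ILS
220.6 ILS × 1.162 = 256.3372 PLN
256.3372 PLN × 6.513 = 1669.5241836 TRY
1669.5241836 TRY × 0.6473 = 1080.68300404428 ZAR
1080.68300404428 ZAR × 0.08282 = 89.5021663949472696 AUD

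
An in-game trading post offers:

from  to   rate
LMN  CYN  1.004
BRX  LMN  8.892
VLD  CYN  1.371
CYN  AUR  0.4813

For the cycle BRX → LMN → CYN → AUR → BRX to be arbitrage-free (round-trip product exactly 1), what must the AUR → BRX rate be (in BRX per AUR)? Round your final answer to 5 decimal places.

Known legs of the cycle: 8.892 × 1.004 × 0.4813 = 4.2968384784
For no arbitrage the full-cycle product must be 1, so the missing rate is 1 / 4.2968384784 ≈ 0.2327293.

0.23273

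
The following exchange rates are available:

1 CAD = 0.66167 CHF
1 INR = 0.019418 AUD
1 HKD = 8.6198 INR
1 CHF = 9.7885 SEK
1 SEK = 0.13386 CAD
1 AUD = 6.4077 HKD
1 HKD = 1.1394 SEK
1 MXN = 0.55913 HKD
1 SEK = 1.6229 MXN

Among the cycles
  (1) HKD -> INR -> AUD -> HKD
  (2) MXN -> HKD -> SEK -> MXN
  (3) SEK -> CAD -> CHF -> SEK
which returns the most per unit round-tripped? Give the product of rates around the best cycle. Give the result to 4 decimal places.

(1) 8.6198 × 0.019418 × 6.4077 = 1.07252
(2) 0.55913 × 1.1394 × 1.6229 = 1.03391
(3) 0.13386 × 0.66167 × 9.7885 = 0.86698
Highest is cycle (1) at 1.0725 (>1, arbitrage).

1.0725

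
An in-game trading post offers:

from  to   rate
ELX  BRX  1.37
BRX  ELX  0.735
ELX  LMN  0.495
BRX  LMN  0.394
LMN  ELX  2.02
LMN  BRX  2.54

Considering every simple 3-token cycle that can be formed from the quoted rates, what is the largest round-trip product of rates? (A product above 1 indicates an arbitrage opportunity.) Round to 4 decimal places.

BRX→LMN→ELX→BRX: 0.394 × 2.02 × 1.37 = 1.09036
BRX→ELX→LMN→BRX: 0.735 × 0.495 × 2.54 = 0.92412
Maximum is BRX→LMN→ELX→BRX at 1.0904; arbitrage exists.

1.0904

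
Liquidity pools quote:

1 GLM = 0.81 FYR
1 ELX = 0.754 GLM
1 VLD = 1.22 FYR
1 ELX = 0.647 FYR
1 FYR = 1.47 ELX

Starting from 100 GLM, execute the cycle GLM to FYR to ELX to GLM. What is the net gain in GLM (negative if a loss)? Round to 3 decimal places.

100 GLM × 0.81 = 81 FYR
81 FYR × 1.47 = 119.07 ELX
119.07 ELX × 0.754 = 89.77878 GLM
Net change: 89.77878 − 100 = -10.22122 GLM

-10.221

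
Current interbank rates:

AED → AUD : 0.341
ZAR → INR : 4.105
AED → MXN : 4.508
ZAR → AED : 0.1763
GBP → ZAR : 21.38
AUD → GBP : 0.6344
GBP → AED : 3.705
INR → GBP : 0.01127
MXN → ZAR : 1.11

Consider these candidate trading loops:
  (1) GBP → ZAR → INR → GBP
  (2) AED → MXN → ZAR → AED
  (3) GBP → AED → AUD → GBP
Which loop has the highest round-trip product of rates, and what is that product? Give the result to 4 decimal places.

0.9891

(1) 21.38 × 4.105 × 0.01127 = 0.98911
(2) 4.508 × 1.11 × 0.1763 = 0.88218
(3) 3.705 × 0.341 × 0.6344 = 0.80150
Highest is cycle (1) at 0.9891 (≤1, no arbitrage).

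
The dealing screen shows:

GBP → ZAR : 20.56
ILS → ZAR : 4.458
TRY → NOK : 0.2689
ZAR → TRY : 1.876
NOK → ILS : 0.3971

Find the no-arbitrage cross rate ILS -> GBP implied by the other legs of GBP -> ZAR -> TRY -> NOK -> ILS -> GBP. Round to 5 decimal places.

Known legs of the cycle: 20.56 × 1.876 × 0.2689 × 0.3971 = 4.1185717252064
For no arbitrage the full-cycle product must be 1, so the missing rate is 1 / 4.1185717252064 ≈ 0.2428026.

0.24280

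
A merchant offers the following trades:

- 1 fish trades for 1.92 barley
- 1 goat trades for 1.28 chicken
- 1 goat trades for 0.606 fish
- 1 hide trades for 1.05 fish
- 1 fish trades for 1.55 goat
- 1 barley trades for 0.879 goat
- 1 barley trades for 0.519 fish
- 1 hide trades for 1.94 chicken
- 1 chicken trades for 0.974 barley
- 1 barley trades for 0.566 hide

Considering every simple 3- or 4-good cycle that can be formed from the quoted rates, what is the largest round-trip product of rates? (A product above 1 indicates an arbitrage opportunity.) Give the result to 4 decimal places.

barley→hide→fish→barley: 0.566 × 1.05 × 1.92 = 1.14106
goat→chicken→barley→goat: 1.28 × 0.974 × 0.879 = 1.09587
chicken→barley→hide→chicken: 0.974 × 0.566 × 1.94 = 1.06949
goat→fish→barley→goat: 0.606 × 1.92 × 0.879 = 1.02273
goat→chicken→barley→fish→goat: 1.28 × 0.974 × 0.519 × 1.55 = 1.00292
Maximum is barley→hide→fish→barley at 1.1411; arbitrage exists.

1.1411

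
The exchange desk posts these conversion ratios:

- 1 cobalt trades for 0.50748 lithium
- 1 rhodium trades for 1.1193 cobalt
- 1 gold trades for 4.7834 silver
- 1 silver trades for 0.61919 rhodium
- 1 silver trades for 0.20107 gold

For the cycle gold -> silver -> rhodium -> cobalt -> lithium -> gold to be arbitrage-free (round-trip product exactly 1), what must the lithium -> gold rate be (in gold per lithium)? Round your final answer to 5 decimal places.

Known legs of the cycle: 4.7834 × 0.61919 × 1.1193 × 0.50748 = 1.682387635771186344
For no arbitrage the full-cycle product must be 1, so the missing rate is 1 / 1.682387635771186344 ≈ 0.5943933.

0.59439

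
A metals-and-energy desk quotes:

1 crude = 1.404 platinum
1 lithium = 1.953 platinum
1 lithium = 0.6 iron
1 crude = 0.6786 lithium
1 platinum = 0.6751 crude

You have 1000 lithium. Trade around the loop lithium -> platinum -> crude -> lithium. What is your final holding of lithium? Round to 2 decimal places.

1000 lithium × 1.953 = 1953 platinum
1953 platinum × 0.6751 = 1318.4703 crude
1318.4703 crude × 0.6786 = 894.71394558 lithium

894.71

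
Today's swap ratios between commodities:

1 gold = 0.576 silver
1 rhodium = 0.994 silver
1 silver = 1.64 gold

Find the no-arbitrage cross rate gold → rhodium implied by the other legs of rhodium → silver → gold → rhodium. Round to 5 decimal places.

0.61344

Known legs of the cycle: 0.994 × 1.64 = 1.63016
For no arbitrage the full-cycle product must be 1, so the missing rate is 1 / 1.63016 ≈ 0.6134367.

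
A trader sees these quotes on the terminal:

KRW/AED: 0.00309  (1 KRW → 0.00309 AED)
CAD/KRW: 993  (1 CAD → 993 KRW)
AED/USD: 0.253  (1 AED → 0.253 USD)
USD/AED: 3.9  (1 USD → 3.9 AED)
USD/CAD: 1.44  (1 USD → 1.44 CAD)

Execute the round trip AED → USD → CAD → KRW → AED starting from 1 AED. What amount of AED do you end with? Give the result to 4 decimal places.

1.1179

1 AED × 0.253 = 0.253 USD
0.253 USD × 1.44 = 0.36432 CAD
0.36432 CAD × 993 = 361.76976 KRW
361.76976 KRW × 0.00309 = 1.1178685584 AED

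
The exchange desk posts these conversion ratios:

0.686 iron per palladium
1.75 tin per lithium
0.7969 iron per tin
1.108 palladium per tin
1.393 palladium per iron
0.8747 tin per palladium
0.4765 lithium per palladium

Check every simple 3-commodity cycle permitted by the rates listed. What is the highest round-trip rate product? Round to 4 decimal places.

0.9710

tin→iron→palladium→tin: 0.7969 × 1.393 × 0.8747 = 0.97099
tin→palladium→lithium→tin: 1.108 × 0.4765 × 1.75 = 0.92393
Maximum is tin→iron→palladium→tin at 0.9710; no arbitrage — every cycle loses value.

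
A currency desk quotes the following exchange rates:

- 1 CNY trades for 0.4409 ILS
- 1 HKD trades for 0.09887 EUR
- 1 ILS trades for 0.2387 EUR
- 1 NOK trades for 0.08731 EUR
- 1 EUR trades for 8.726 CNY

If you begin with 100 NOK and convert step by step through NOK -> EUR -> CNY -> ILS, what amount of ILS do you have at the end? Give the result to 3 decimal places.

33.591

100 NOK × 0.08731 = 8.731 EUR
8.731 EUR × 8.726 = 76.186706 CNY
76.186706 CNY × 0.4409 = 33.5907186754 ILS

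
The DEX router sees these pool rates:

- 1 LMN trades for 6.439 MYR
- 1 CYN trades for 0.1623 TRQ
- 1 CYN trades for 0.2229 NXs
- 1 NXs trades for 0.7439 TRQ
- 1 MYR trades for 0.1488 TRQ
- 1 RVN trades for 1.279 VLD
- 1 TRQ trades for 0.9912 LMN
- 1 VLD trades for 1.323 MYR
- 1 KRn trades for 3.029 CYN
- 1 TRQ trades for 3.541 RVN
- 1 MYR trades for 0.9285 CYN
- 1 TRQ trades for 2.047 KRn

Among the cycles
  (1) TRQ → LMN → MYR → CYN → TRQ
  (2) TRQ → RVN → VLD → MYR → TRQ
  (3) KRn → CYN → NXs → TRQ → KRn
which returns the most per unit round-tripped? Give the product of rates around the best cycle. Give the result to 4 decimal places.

1.0281

(1) 0.9912 × 6.439 × 0.9285 × 0.1623 = 0.96179
(2) 3.541 × 1.279 × 1.323 × 0.1488 = 0.89158
(3) 3.029 × 0.2229 × 0.7439 × 2.047 = 1.02812
Highest is cycle (3) at 1.0281 (>1, arbitrage).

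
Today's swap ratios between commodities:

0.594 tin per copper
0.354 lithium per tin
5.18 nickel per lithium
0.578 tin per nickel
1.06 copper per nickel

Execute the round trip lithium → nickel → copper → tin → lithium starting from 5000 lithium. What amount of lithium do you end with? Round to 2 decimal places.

5000 lithium × 5.18 = 25900 nickel
25900 nickel × 1.06 = 27454 copper
27454 copper × 0.594 = 16307.676 tin
16307.676 tin × 0.354 = 5772.917304 lithium

5772.92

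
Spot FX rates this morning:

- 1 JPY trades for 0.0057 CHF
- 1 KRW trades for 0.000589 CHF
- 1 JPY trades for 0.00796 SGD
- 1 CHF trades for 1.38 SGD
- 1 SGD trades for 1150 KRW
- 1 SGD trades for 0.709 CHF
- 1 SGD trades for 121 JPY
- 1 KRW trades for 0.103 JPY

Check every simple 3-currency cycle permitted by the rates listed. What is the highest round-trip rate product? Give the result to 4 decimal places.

0.9518

SGD→JPY→CHF→SGD: 121 × 0.0057 × 1.38 = 0.95179
KRW→JPY→SGD→KRW: 0.103 × 0.00796 × 1150 = 0.94286
KRW→CHF→SGD→KRW: 0.000589 × 1.38 × 1150 = 0.93474
Maximum is SGD→JPY→CHF→SGD at 0.9518; no arbitrage — every cycle loses value.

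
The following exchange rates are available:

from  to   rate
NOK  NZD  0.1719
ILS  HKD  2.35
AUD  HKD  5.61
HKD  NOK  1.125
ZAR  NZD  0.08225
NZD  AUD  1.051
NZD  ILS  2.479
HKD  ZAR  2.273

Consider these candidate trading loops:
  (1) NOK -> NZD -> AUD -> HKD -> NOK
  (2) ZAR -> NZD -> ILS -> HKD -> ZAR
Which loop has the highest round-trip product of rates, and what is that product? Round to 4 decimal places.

1.1402

(1) 0.1719 × 1.051 × 5.61 × 1.125 = 1.14023
(2) 0.08225 × 2.479 × 2.35 × 2.273 = 1.08913
Highest is cycle (1) at 1.1402 (>1, arbitrage).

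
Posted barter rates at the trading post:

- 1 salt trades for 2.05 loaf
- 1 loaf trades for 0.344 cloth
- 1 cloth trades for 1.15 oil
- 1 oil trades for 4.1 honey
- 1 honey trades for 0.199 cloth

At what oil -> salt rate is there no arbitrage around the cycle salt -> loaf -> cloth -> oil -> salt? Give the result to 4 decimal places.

Known legs of the cycle: 2.05 × 0.344 × 1.15 = 0.81098
For no arbitrage the full-cycle product must be 1, so the missing rate is 1 / 0.81098 ≈ 1.233076.

1.2331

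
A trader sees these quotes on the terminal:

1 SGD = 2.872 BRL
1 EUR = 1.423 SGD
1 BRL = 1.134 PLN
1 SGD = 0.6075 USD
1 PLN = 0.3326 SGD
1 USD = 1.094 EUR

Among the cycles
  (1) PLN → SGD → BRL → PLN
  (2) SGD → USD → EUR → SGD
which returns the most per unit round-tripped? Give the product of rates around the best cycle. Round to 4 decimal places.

1.0832

(1) 0.3326 × 2.872 × 1.134 = 1.08323
(2) 0.6075 × 1.094 × 1.423 = 0.94573
Highest is cycle (1) at 1.0832 (>1, arbitrage).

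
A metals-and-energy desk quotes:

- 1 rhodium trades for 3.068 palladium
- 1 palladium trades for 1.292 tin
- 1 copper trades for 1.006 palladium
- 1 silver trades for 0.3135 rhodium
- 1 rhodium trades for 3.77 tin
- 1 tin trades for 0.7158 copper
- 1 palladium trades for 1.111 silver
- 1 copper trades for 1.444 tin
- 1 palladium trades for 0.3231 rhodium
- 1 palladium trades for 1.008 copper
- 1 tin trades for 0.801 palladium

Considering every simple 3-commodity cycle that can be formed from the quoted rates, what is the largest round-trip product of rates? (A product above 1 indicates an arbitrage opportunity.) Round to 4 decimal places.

tin→palladium→copper→tin: 0.801 × 1.008 × 1.444 = 1.16590
silver→rhodium→palladium→silver: 0.3135 × 3.068 × 1.111 = 1.06858
tin→palladium→rhodium→tin: 0.801 × 0.3231 × 3.77 = 0.97569
tin→copper→palladium→tin: 0.7158 × 1.006 × 1.292 = 0.93036
Maximum is tin→palladium→copper→tin at 1.1659; arbitrage exists.

1.1659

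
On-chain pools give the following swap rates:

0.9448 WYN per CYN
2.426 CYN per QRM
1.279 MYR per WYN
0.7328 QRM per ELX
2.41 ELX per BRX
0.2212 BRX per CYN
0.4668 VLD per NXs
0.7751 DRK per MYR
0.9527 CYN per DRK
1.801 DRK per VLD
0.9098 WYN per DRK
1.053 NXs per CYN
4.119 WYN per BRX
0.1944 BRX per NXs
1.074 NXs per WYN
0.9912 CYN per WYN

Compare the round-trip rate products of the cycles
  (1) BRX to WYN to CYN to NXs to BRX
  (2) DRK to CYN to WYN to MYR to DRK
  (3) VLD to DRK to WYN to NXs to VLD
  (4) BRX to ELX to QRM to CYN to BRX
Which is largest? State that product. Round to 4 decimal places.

0.9477

(1) 4.119 × 0.9912 × 1.053 × 0.1944 = 0.83575
(2) 0.9527 × 0.9448 × 1.279 × 0.7751 = 0.89233
(3) 1.801 × 0.9098 × 1.074 × 0.4668 = 0.82148
(4) 2.41 × 0.7328 × 2.426 × 0.2212 = 0.94772
Highest is cycle (4) at 0.9477 (≤1, no arbitrage).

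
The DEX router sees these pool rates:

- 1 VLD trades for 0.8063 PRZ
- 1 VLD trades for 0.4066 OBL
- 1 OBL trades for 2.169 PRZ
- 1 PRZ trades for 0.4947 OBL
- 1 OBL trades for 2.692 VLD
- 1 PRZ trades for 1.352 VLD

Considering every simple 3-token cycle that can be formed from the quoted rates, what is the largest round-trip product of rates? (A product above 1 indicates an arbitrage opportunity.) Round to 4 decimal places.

1.1923

VLD→OBL→PRZ→VLD: 0.4066 × 2.169 × 1.352 = 1.19235
VLD→PRZ→OBL→VLD: 0.8063 × 0.4947 × 2.692 = 1.07378
Maximum is VLD→OBL→PRZ→VLD at 1.1923; arbitrage exists.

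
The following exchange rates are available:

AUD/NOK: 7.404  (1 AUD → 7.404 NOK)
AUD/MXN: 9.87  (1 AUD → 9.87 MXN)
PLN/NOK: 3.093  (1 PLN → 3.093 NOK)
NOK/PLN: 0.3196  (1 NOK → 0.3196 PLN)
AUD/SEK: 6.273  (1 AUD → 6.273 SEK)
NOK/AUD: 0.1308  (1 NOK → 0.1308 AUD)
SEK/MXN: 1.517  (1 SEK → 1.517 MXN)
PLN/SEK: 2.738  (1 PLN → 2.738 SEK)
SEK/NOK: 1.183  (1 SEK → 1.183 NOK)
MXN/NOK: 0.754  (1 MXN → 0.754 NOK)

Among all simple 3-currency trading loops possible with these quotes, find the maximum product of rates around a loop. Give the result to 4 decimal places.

SEK→NOK→PLN→SEK: 1.183 × 0.3196 × 2.738 = 1.03520
NOK→AUD→MXN→NOK: 0.1308 × 9.87 × 0.754 = 0.97341
SEK→NOK→AUD→SEK: 1.183 × 0.1308 × 6.273 = 0.97066
Maximum is SEK→NOK→PLN→SEK at 1.0352; arbitrage exists.

1.0352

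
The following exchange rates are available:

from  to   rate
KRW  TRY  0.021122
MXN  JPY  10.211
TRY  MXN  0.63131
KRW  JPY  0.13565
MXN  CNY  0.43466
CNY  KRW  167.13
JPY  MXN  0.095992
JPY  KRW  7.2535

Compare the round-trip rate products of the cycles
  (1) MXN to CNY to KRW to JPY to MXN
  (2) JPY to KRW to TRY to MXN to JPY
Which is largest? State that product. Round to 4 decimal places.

(1) 0.43466 × 167.13 × 0.13565 × 0.095992 = 0.94593
(2) 7.2535 × 0.021122 × 0.63131 × 10.211 = 0.98763
Highest is cycle (2) at 0.9876 (≤1, no arbitrage).

0.9876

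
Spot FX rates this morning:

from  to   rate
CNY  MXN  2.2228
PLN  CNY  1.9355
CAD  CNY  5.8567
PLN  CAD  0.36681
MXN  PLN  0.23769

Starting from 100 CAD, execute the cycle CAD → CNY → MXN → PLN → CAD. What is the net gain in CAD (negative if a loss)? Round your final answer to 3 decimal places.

13.503

100 CAD × 5.8567 = 585.67 CNY
585.67 CNY × 2.2228 = 1301.827276 MXN
1301.827276 MXN × 0.23769 = 309.43132523244 PLN
309.43132523244 PLN × 0.36681 = 113.5025044085113164 CAD
Net change: 113.5025044085113164 − 100 = 13.5025044085113164 CAD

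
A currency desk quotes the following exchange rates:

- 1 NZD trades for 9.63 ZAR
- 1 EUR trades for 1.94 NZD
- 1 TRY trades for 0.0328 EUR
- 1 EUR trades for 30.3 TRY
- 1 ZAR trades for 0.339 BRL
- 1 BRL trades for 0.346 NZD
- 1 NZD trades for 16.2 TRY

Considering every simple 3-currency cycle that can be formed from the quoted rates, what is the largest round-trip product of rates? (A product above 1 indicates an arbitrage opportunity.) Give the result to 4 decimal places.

1.1295

BRL→NZD→ZAR→BRL: 0.346 × 9.63 × 0.339 = 1.12954
TRY→EUR→NZD→TRY: 0.0328 × 1.94 × 16.2 = 1.03084
Maximum is BRL→NZD→ZAR→BRL at 1.1295; arbitrage exists.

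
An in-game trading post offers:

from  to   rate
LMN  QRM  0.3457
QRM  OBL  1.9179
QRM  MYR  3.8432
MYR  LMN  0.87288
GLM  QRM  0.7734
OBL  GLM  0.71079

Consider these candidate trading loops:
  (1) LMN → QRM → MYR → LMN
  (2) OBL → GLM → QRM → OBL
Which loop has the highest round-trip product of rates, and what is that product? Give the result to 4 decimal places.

1.1597

(1) 0.3457 × 3.8432 × 0.87288 = 1.15970
(2) 0.71079 × 0.7734 × 1.9179 = 1.05432
Highest is cycle (1) at 1.1597 (>1, arbitrage).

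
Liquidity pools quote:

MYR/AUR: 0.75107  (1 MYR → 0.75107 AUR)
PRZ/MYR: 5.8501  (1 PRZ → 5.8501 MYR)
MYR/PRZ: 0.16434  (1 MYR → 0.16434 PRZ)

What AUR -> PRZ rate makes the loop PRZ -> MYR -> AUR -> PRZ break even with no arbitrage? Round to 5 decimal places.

0.22759

Known legs of the cycle: 5.8501 × 0.75107 = 4.393834607
For no arbitrage the full-cycle product must be 1, so the missing rate is 1 / 4.393834607 ≈ 0.2275916.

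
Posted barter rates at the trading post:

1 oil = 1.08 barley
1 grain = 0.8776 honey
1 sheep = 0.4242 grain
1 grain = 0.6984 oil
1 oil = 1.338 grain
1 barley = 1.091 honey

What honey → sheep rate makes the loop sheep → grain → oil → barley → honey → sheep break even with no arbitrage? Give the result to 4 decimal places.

2.8647

Known legs of the cycle: 0.4242 × 0.6984 × 1.08 × 1.091 = 0.3490787409984
For no arbitrage the full-cycle product must be 1, so the missing rate is 1 / 0.3490787409984 ≈ 2.864683.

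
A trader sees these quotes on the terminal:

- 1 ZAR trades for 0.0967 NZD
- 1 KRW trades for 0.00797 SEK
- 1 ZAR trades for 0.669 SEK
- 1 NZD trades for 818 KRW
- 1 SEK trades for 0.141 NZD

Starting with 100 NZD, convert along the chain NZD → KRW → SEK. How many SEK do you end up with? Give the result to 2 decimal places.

100 NZD × 818 = 81800 KRW
81800 KRW × 0.00797 = 651.946 SEK

651.95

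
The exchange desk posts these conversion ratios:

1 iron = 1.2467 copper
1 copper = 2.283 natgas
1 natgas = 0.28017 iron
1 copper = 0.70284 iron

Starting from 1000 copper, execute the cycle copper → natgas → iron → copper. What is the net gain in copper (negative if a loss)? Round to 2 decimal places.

1000 copper × 2.283 = 2283 natgas
2283 natgas × 0.28017 = 639.62811 iron
639.62811 iron × 1.2467 = 797.424364737 copper
Net change: 797.424364737 − 1000 = -202.575635263 copper

-202.58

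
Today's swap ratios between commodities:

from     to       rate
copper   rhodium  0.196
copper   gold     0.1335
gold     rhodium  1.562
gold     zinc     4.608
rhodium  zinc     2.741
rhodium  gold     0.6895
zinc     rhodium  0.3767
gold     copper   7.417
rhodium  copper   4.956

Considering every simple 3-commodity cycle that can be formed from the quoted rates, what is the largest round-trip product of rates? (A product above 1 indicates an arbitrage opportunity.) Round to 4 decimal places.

1.1969

rhodium→gold→zinc→rhodium: 0.6895 × 4.608 × 0.3767 = 1.19686
rhodium→copper→gold→rhodium: 4.956 × 0.1335 × 1.562 = 1.03346
rhodium→gold→copper→rhodium: 0.6895 × 7.417 × 0.196 = 1.00235
Maximum is rhodium→gold→zinc→rhodium at 1.1969; arbitrage exists.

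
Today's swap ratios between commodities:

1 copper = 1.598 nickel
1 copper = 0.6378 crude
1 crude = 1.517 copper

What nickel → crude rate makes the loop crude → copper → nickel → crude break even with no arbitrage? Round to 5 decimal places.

Known legs of the cycle: 1.517 × 1.598 = 2.424166
For no arbitrage the full-cycle product must be 1, so the missing rate is 1 / 2.424166 ≈ 0.4125130.

0.41251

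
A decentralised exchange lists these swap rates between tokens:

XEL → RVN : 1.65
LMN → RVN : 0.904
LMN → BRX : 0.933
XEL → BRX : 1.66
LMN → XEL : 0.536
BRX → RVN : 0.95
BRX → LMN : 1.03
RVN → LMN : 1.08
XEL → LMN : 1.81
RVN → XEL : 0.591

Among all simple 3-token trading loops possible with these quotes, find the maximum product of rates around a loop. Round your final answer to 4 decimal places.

XEL→LMN→RVN→XEL: 1.81 × 0.904 × 0.591 = 0.96702
BRX→RVN→LMN→BRX: 0.95 × 1.08 × 0.933 = 0.95726
XEL→RVN→LMN→XEL: 1.65 × 1.08 × 0.536 = 0.95515
BRX→RVN→XEL→BRX: 0.95 × 0.591 × 1.66 = 0.93201
BRX→LMN→XEL→BRX: 1.03 × 0.536 × 1.66 = 0.91645
Maximum is XEL→LMN→RVN→XEL at 0.9670; no arbitrage — every cycle loses value.

0.9670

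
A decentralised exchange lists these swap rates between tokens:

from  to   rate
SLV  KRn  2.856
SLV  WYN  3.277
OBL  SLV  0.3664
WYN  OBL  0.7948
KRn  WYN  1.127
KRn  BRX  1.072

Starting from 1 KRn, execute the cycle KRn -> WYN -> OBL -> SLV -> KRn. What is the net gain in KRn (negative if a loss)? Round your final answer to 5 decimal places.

1 KRn × 1.127 = 1.127 WYN
1.127 WYN × 0.7948 = 0.8957396 OBL
0.8957396 OBL × 0.3664 = 0.32819898944 SLV
0.32819898944 SLV × 2.856 = 0.93733631384064 KRn
Net change: 0.93733631384064 − 1 = -0.06266368615936 KRn

-0.06266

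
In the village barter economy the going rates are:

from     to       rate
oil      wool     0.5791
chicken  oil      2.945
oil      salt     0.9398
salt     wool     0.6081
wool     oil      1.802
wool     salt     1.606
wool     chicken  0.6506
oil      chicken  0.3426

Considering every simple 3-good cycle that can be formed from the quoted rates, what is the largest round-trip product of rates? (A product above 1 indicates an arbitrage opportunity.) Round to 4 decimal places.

1.1096

wool→chicken→oil→wool: 0.6506 × 2.945 × 0.5791 = 1.10957
wool→oil→salt→wool: 1.802 × 0.9398 × 0.6081 = 1.02983
Maximum is wool→chicken→oil→wool at 1.1096; arbitrage exists.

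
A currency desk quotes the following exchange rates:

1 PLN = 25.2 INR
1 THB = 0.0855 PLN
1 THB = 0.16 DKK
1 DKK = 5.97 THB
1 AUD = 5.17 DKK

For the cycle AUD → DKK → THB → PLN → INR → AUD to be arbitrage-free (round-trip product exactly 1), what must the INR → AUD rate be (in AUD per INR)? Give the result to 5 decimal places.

Known legs of the cycle: 5.17 × 5.97 × 0.0855 × 25.2 = 66.50151354
For no arbitrage the full-cycle product must be 1, so the missing rate is 1 / 66.50151354 ≈ 0.0150373.

0.01504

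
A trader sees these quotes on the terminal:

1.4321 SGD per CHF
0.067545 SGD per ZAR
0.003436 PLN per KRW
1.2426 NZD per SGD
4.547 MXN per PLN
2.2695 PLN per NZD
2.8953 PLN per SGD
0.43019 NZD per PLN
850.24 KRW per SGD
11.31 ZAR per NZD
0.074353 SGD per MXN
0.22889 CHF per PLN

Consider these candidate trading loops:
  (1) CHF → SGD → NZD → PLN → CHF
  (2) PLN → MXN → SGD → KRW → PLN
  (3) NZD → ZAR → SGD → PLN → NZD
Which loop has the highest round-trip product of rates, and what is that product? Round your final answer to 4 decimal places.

(1) 1.4321 × 1.2426 × 2.2695 × 0.22889 = 0.92440
(2) 4.547 × 0.074353 × 850.24 × 0.003436 = 0.98768
(3) 11.31 × 0.067545 × 2.8953 × 0.43019 = 0.95150
Highest is cycle (2) at 0.9877 (≤1, no arbitrage).

0.9877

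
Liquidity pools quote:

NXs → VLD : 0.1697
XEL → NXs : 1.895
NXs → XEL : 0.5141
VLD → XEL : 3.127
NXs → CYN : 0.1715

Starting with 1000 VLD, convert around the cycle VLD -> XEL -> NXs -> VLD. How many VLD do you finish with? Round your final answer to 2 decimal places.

1000 VLD × 3.127 = 3127 XEL
3127 XEL × 1.895 = 5925.665 NXs
5925.665 NXs × 0.1697 = 1005.5853505 VLD

1005.59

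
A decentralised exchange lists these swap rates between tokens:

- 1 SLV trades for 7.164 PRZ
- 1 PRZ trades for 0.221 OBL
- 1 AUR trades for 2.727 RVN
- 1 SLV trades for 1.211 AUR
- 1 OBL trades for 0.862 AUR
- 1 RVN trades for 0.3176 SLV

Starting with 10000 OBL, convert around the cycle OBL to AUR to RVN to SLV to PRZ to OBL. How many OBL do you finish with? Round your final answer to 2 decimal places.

10000 OBL × 0.862 = 8620 AUR
8620 AUR × 2.727 = 23506.74 RVN
23506.74 RVN × 0.3176 = 7465.740624 SLV
7465.740624 SLV × 7.164 = 53484.565830336 PRZ
53484.565830336 PRZ × 0.221 = 11820.089048504256 OBL

11820.09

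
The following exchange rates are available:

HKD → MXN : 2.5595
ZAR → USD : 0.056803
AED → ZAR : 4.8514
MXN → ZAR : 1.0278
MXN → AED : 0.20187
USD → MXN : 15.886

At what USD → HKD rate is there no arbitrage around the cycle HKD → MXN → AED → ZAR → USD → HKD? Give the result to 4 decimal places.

7.0232

Known legs of the cycle: 2.5595 × 0.20187 × 4.8514 × 0.056803 = 0.142385339129230863
For no arbitrage the full-cycle product must be 1, so the missing rate is 1 / 0.142385339129230863 ≈ 7.023195.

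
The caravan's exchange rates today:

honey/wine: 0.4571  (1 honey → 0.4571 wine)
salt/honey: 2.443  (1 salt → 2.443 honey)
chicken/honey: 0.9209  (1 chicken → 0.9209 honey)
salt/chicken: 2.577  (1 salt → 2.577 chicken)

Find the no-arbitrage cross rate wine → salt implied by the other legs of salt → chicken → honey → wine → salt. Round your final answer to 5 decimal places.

Known legs of the cycle: 2.577 × 0.9209 × 0.4571 = 1.08477111603
For no arbitrage the full-cycle product must be 1, so the missing rate is 1 / 1.08477111603 ≈ 0.9218535.

0.92185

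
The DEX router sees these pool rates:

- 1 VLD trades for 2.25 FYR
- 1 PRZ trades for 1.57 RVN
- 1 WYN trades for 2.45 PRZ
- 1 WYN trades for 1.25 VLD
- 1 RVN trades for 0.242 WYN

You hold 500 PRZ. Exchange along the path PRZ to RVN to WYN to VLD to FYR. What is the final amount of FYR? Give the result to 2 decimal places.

534.29

500 PRZ × 1.57 = 785 RVN
785 RVN × 0.242 = 189.97 WYN
189.97 WYN × 1.25 = 237.4625 VLD
237.4625 VLD × 2.25 = 534.290625 FYR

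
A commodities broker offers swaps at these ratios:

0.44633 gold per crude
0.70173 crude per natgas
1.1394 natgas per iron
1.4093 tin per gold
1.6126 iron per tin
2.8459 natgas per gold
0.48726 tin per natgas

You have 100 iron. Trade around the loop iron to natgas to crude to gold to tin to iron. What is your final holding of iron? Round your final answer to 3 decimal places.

81.102

100 iron × 1.1394 = 113.94 natgas
113.94 natgas × 0.70173 = 79.9551162 crude
79.9551162 crude × 0.44633 = 35.686367013546 gold
35.686367013546 gold × 1.4093 = 50.2927970321903778 tin
50.2927970321903778 tin × 1.6126 = 81.10216449411020324028 iron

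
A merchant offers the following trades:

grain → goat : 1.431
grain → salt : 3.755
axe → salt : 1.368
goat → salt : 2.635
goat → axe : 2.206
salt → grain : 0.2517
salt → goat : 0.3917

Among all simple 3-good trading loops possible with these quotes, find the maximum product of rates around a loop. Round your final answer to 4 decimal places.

goat→axe→salt→goat: 2.206 × 1.368 × 0.3917 = 1.18208
grain→goat→salt→grain: 1.431 × 2.635 × 0.2517 = 0.94908
Maximum is goat→axe→salt→goat at 1.1821; arbitrage exists.

1.1821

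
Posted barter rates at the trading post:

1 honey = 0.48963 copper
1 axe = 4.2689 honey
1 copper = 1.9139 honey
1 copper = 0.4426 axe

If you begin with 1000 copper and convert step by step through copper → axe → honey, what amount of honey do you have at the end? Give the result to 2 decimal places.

1889.42

1000 copper × 0.4426 = 442.6 axe
442.6 axe × 4.2689 = 1889.41514 honey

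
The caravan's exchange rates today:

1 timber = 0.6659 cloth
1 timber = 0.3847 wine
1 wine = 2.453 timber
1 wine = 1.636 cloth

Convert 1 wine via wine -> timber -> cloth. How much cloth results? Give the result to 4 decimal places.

1.6335

1 wine × 2.453 = 2.453 timber
2.453 timber × 0.6659 = 1.6334527 cloth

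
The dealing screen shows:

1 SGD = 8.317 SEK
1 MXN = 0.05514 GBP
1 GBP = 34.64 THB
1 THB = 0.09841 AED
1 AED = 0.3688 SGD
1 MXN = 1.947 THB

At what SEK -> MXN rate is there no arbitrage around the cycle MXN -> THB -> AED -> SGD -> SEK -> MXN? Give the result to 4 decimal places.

Known legs of the cycle: 1.947 × 0.09841 × 0.3688 × 8.317 = 0.587709616771992
For no arbitrage the full-cycle product must be 1, so the missing rate is 1 / 0.587709616771992 ≈ 1.701521.

1.7015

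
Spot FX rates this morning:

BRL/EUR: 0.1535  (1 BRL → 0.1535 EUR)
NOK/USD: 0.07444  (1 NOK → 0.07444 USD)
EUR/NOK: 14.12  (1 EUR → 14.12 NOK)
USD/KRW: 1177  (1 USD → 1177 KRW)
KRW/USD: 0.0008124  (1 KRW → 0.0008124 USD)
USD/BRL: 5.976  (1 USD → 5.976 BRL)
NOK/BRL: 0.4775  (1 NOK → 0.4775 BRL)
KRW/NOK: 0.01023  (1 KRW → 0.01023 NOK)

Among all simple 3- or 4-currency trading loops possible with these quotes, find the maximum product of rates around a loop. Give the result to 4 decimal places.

BRL→EUR→NOK→BRL: 0.1535 × 14.12 × 0.4775 = 1.03494
BRL→EUR→NOK→USD→BRL: 0.1535 × 14.12 × 0.07444 × 5.976 = 0.96418
KRW→NOK→USD→KRW: 0.01023 × 0.07444 × 1177 = 0.89631
Maximum is BRL→EUR→NOK→BRL at 1.0349; arbitrage exists.

1.0349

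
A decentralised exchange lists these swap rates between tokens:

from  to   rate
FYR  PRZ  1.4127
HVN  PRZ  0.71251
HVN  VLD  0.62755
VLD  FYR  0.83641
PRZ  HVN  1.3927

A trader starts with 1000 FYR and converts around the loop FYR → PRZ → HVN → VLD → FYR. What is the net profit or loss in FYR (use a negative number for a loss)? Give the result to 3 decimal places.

32.702

1000 FYR × 1.4127 = 1412.7 PRZ
1412.7 PRZ × 1.3927 = 1967.46729 HVN
1967.46729 HVN × 0.62755 = 1234.6840978395 VLD
1234.6840978395 VLD × 0.83641 = 1032.702126273936195 FYR
Net change: 1032.702126273936195 − 1000 = 32.702126273936195 FYR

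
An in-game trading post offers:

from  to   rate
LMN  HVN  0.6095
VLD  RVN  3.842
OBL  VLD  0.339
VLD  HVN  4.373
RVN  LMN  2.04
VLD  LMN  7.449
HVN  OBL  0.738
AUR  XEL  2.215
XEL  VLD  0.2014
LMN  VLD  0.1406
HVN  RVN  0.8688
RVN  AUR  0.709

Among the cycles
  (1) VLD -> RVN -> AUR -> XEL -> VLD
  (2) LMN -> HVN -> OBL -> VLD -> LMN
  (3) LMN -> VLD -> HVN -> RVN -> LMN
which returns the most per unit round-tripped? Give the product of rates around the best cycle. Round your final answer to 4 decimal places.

1.2152

(1) 3.842 × 0.709 × 2.215 × 0.2014 = 1.21517
(2) 0.6095 × 0.738 × 0.339 × 7.449 = 1.13587
(3) 0.1406 × 4.373 × 0.8688 × 2.04 = 1.08972
Highest is cycle (1) at 1.2152 (>1, arbitrage).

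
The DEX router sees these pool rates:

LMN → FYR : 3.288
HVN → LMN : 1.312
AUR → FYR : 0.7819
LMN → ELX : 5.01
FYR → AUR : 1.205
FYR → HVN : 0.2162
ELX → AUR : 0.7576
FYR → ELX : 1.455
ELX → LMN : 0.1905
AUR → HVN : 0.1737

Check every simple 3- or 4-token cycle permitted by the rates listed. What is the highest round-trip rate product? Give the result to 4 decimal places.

FYR→HVN→LMN→FYR: 0.2162 × 1.312 × 3.288 = 0.93266
FYR→ELX→LMN→FYR: 1.455 × 0.1905 × 3.288 = 0.91136
FYR→AUR→HVN→LMN→FYR: 1.205 × 0.1737 × 1.312 × 3.288 = 0.90293
AUR→HVN→LMN→ELX→AUR: 0.1737 × 1.312 × 5.01 × 0.7576 = 0.86499
FYR→ELX→AUR→FYR: 1.455 × 0.7576 × 0.7819 = 0.86189
Maximum is FYR→HVN→LMN→FYR at 0.9327; no arbitrage — every cycle loses value.

0.9327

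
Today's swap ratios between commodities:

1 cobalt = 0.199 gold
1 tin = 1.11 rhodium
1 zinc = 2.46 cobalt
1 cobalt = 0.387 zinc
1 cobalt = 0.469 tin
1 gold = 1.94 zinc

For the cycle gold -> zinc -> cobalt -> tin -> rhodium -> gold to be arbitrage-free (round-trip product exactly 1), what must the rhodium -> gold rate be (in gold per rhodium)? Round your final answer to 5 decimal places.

Known legs of the cycle: 1.94 × 2.46 × 0.469 × 1.11 = 2.484463716
For no arbitrage the full-cycle product must be 1, so the missing rate is 1 / 2.484463716 ≈ 0.4025014.

0.40250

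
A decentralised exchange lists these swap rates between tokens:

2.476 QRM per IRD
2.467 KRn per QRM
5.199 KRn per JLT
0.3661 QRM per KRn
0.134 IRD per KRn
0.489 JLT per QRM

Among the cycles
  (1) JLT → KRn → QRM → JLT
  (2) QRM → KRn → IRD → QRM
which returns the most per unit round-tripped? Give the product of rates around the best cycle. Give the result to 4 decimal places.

0.9307

(1) 5.199 × 0.3661 × 0.489 = 0.93074
(2) 2.467 × 0.134 × 2.476 = 0.81851
Highest is cycle (1) at 0.9307 (≤1, no arbitrage).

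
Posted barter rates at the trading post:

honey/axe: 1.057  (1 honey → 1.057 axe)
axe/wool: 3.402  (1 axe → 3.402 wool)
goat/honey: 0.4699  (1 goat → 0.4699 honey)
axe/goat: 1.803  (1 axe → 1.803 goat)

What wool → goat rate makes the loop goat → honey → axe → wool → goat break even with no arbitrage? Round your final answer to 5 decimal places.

Known legs of the cycle: 0.4699 × 1.057 × 3.402 = 1.6897199886
For no arbitrage the full-cycle product must be 1, so the missing rate is 1 / 1.6897199886 ≈ 0.5918140.

0.59181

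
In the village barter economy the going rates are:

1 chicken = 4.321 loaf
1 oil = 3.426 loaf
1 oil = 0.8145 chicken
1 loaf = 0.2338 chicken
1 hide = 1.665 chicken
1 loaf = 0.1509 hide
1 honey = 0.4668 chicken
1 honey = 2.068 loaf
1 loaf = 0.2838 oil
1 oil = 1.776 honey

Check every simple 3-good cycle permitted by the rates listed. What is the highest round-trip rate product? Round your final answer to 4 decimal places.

1.0856

hide→chicken→loaf→hide: 1.665 × 4.321 × 0.1509 = 1.08564
oil→honey→loaf→oil: 1.776 × 2.068 × 0.2838 = 1.04233
chicken→loaf→oil→chicken: 4.321 × 0.2838 × 0.8145 = 0.99882
Maximum is hide→chicken→loaf→hide at 1.0856; arbitrage exists.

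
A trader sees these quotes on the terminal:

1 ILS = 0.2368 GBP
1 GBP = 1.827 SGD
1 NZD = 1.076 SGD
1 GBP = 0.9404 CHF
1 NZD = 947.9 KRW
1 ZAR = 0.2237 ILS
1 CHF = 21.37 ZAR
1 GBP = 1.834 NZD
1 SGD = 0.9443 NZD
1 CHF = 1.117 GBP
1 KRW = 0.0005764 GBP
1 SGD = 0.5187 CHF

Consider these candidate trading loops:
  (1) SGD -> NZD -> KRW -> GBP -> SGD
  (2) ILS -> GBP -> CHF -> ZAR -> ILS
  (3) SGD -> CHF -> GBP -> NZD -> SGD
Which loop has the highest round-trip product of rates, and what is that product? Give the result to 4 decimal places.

1.1434

(1) 0.9443 × 947.9 × 0.0005764 × 1.827 = 0.94262
(2) 0.2368 × 0.9404 × 21.37 × 0.2237 = 1.06455
(3) 0.5187 × 1.117 × 1.834 × 1.076 = 1.14335
Highest is cycle (3) at 1.1434 (>1, arbitrage).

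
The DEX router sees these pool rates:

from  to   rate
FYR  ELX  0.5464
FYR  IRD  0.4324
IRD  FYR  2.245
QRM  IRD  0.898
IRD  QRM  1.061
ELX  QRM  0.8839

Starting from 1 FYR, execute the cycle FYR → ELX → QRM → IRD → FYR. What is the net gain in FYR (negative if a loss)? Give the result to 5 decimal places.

1 FYR × 0.5464 = 0.5464 ELX
0.5464 ELX × 0.8839 = 0.48296296 QRM
0.48296296 QRM × 0.898 = 0.43370073808 IRD
0.43370073808 IRD × 2.245 = 0.9736581569896 FYR
Net change: 0.9736581569896 − 1 = -0.0263418430104 FYR

-0.02634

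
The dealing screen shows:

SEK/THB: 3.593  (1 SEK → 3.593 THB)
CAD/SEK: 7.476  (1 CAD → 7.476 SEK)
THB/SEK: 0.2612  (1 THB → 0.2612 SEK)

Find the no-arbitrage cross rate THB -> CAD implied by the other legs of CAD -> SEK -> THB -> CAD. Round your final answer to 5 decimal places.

Known legs of the cycle: 7.476 × 3.593 = 26.861268
For no arbitrage the full-cycle product must be 1, so the missing rate is 1 / 26.861268 ≈ 0.0372283.

0.03723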